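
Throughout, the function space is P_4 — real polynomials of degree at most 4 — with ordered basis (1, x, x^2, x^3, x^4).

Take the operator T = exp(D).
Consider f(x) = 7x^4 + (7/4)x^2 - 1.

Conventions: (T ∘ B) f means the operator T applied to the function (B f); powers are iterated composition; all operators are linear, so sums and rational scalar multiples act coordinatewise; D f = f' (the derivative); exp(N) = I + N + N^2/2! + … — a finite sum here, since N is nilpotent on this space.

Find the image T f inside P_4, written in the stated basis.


order-1 term: 28x^3 + (7/2)x
order-2 term: 42x^2 + 7/4
order-3 term: 28x
order-4 term: 7
the series for exp(D) f terminates at order 4
exp(D) f = 7x^4 + 28x^3 + (175/4)x^2 + (63/2)x + 31/4

g(x) = 7x^4 + 28x^3 + (175/4)x^2 + (63/2)x + 31/4


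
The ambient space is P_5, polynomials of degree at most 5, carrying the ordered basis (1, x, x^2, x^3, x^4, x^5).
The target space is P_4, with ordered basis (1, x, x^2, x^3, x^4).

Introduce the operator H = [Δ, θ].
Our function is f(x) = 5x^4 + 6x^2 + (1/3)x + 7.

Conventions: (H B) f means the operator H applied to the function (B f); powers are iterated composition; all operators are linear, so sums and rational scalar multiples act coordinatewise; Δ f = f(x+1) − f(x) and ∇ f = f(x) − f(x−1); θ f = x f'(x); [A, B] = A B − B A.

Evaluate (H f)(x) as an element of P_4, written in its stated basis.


the image equals g(x) = 20x^3 + 60x^2 + 72x + 97/3

θ f = 20x^4 + 12x^2 + (1/3)x
Δ θ f = 80x^3 + 120x^2 + 104x + 97/3
Δ f = 20x^3 + 30x^2 + 32x + 34/3
θ Δ f = 60x^3 + 60x^2 + 32x
[Δ, θ] f = 20x^3 + 60x^2 + 72x + 97/3


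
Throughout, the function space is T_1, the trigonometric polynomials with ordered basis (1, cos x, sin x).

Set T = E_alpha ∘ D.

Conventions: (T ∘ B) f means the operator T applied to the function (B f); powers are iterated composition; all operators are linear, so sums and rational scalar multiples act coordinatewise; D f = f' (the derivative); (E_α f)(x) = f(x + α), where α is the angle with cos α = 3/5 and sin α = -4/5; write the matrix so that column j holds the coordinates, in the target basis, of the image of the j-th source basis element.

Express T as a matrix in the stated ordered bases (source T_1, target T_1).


image of 1: 0
image of cos x: (4/5)cos x - (3/5)sin x
image of sin x: (3/5)cos x + (4/5)sin x
each image's coordinates form column j of the matrix

the matrix is [[0, 0, 0]; [0, 4/5, 3/5]; [0, -3/5, 4/5]] (rows listed top to bottom)


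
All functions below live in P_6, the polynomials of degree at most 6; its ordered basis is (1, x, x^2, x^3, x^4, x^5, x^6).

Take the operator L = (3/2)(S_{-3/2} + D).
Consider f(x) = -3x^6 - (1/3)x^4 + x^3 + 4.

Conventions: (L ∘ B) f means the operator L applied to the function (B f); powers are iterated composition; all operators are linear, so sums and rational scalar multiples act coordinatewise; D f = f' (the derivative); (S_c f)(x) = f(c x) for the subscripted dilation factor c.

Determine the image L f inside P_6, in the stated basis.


the image equals g(x) = -(6561/128)x^6 - 27x^5 - (81/32)x^4 - (113/16)x^3 + (9/2)x^2 + 6

S_{-3/2} f = -(2187/64)x^6 - (27/16)x^4 - (27/8)x^3 + 4
D f = -18x^5 - (4/3)x^3 + 3x^2
(S_{-3/2} + D) f = -(2187/64)x^6 - 18x^5 - (27/16)x^4 - (113/24)x^3 + 3x^2 + 4
((3/2)(S_{-3/2} + D)) f = -(6561/128)x^6 - 27x^5 - (81/32)x^4 - (113/16)x^3 + (9/2)x^2 + 6


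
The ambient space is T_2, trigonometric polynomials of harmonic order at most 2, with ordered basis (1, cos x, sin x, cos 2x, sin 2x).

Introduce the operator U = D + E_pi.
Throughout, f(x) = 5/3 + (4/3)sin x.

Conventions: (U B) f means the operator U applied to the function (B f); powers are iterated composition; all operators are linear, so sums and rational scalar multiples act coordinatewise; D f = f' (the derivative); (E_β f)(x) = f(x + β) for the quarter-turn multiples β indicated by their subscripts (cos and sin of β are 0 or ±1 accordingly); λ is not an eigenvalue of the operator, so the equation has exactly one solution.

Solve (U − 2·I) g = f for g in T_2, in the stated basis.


write g with unknown coordinates in the stated basis and equate coefficients in (U − 2·I) g = f
solving from the highest basis element down gives g = -5/3 - (2/15)cos x - (2/5)sin x
check: U g = -5/3 - (4/15)cos x + (8/15)sin x
so U g − 2·g = 5/3 + (4/3)sin x = f ✓

the result is g(x) = -5/3 - (2/15)cos x - (2/5)sin x


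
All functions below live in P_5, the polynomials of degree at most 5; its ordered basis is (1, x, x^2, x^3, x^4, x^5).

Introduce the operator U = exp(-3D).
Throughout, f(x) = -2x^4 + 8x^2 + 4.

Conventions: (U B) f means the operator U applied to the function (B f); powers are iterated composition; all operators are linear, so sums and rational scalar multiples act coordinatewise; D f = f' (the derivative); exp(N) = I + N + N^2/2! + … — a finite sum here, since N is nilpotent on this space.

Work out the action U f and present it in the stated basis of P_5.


the image equals g(x) = -2x^4 + 24x^3 - 100x^2 + 168x - 86

order-1 term: 24x^3 - 48x
order-2 term: -108x^2 + 72
order-3 term: 216x
order-4 term: -162
the series for exp(-3D) f terminates at order 4
exp(-3D) f = -2x^4 + 24x^3 - 100x^2 + 168x - 86


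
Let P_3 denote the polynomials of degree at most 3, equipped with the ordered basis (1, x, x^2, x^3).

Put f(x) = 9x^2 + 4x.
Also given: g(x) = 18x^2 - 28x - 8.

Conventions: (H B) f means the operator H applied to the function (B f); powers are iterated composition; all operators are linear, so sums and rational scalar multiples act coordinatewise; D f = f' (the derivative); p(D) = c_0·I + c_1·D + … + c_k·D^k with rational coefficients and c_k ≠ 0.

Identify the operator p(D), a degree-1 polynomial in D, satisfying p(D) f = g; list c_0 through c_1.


D^0 f = 9x^2 + 4x
D^1 f = 18x + 4
matching coefficients of g against c_0 f + c_1 Df + … from the top degree down determines the c_i
solution: c_0 = 2, c_1 = -2

c_0 = 2, c_1 = -2


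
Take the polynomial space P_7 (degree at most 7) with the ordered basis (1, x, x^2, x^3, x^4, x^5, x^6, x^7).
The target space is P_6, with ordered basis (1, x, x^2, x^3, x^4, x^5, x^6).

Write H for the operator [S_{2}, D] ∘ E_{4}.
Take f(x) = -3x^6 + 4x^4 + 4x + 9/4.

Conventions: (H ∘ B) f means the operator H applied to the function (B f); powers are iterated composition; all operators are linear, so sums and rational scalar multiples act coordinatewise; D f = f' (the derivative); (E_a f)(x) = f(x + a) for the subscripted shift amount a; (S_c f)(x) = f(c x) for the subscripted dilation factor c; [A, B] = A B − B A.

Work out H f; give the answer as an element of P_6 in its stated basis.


E_{4} f = -3x^6 - 72x^5 - 716x^4 - 3776x^3 - 11136x^2 - 17404x - 44983/4
D E_{4} f = -18x^5 - 360x^4 - 2864x^3 - 11328x^2 - 22272x - 17404
S_{2} D E_{4} f = -576x^5 - 5760x^4 - 22912x^3 - 45312x^2 - 44544x - 17404
S_{2} E_{4} f = -192x^6 - 2304x^5 - 11456x^4 - 30208x^3 - 44544x^2 - 34808x - 44983/4
D S_{2} E_{4} f = -1152x^5 - 11520x^4 - 45824x^3 - 90624x^2 - 89088x - 34808
[S_{2}, D] E_{4} f = 576x^5 + 5760x^4 + 22912x^3 + 45312x^2 + 44544x + 17404

the image equals g(x) = 576x^5 + 5760x^4 + 22912x^3 + 45312x^2 + 44544x + 17404


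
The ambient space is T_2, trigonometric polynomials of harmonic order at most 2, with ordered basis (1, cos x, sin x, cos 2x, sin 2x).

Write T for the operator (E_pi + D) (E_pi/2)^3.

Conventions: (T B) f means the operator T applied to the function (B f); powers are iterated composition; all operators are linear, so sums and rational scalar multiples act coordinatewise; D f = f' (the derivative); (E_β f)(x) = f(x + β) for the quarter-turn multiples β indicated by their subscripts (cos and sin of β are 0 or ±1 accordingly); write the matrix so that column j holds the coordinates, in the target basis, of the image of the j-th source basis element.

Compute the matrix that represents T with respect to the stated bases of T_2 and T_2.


the matrix is [[1, 0, 0, 0, 0]; [0, 1, 1, 0, 0]; [0, -1, 1, 0, 0]; [0, 0, 0, -1, -2]; [0, 0, 0, 2, -1]] (rows listed top to bottom)

image of 1: 1
image of cos x: cos x - sin x
image of sin x: cos x + sin x
image of cos 2x: -cos 2x + 2sin 2x
image of sin 2x: -2cos 2x - sin 2x
each image's coordinates form column j of the matrix


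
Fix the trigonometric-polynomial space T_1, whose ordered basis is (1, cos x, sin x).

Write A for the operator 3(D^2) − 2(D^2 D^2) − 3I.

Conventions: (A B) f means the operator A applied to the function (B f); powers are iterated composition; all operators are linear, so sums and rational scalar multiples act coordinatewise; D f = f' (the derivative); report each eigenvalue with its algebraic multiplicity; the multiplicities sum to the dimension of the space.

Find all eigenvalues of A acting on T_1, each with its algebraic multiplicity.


λ = -8 (multiplicity 2), λ = -3 (multiplicity 1)

image of 1: -3
image of cos x: -8cos x
image of sin x: -8sin x
the matrix is diagonal; its diagonal is (-3, -8, -8)
for a triangular matrix the eigenvalues are the diagonal entries, with algebraic multiplicity their repetition count


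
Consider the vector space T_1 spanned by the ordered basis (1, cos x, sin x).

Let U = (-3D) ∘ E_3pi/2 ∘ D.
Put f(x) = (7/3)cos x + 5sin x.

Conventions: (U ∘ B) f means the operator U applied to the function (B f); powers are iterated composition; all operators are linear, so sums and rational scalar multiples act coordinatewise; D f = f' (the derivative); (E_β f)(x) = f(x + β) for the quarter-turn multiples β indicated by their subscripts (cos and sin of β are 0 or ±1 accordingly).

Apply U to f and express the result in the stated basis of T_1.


the result is g(x) = -15cos x + 7sin x

D f = 5cos x - (7/3)sin x
E_3pi/2 D f = (7/3)cos x + 5sin x
D E_3pi/2 D f = 5cos x - (7/3)sin x
(-3D) E_3pi/2 D f = -15cos x + 7sin x


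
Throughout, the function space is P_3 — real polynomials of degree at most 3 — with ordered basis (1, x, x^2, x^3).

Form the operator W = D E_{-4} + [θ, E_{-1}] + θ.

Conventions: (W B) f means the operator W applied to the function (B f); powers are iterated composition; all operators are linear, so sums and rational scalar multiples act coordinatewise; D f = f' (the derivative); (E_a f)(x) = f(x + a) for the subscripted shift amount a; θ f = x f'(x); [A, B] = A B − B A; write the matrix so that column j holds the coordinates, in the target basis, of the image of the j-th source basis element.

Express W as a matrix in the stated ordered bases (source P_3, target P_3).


image of 1: 0
image of x: x + 2
image of x^2: 2x^2 + 4x - 10
image of x^3: 3x^3 + 6x^2 - 30x + 51
each image's coordinates form column j of the matrix

the matrix is [[0, 2, -10, 51]; [0, 1, 4, -30]; [0, 0, 2, 6]; [0, 0, 0, 3]] (rows listed top to bottom)


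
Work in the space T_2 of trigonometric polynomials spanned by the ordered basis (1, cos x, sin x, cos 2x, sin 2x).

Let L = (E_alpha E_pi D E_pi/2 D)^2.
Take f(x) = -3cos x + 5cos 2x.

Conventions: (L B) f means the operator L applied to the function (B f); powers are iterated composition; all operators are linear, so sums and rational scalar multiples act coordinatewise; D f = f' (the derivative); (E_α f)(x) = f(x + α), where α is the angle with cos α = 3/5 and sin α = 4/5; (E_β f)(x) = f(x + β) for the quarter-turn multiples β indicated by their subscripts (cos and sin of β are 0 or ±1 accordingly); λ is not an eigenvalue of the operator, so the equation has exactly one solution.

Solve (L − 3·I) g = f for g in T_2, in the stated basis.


write g with unknown coordinates in the stated basis and equate coefficients in (L − 3·I) g = f
solving from the highest basis element down gives g = (51/52)cos x + (9/26)sin x - (51535/216217)cos 2x - (26880/216217)sin 2x
check: L g = -(3/52)cos x + (27/26)sin x + (926480/216217)cos 2x - (80640/216217)sin 2x
so L g − 3·g = -3cos x + 5cos 2x = f ✓

the image equals g(x) = (51/52)cos x + (9/26)sin x - (51535/216217)cos 2x - (26880/216217)sin 2x


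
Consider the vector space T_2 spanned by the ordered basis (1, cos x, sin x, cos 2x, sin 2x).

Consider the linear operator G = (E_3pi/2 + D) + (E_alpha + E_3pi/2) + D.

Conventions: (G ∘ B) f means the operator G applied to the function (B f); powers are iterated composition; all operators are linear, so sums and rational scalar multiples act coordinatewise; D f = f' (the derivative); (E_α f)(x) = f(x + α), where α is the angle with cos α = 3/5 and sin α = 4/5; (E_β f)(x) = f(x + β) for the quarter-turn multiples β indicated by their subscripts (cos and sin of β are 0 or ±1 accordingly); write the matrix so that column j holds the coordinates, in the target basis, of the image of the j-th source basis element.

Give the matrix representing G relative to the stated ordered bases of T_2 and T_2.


image of 1: 3
image of cos x: (3/5)cos x - (4/5)sin x
image of sin x: (4/5)cos x + (3/5)sin x
image of cos 2x: -(57/25)cos 2x - (124/25)sin 2x
image of sin 2x: (124/25)cos 2x - (57/25)sin 2x
each image's coordinates form column j of the matrix

the matrix is [[3, 0, 0, 0, 0]; [0, 3/5, 4/5, 0, 0]; [0, -4/5, 3/5, 0, 0]; [0, 0, 0, -57/25, 124/25]; [0, 0, 0, -124/25, -57/25]] (rows listed top to bottom)


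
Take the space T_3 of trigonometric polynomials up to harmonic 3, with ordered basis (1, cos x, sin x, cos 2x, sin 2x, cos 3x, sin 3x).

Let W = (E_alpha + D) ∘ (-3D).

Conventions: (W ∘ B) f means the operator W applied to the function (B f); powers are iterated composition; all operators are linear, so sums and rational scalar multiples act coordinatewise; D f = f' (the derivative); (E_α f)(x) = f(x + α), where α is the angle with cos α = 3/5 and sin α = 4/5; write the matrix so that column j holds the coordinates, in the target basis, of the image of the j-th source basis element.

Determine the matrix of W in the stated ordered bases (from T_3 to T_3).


image of 1: 0
image of cos x: (27/5)cos x + (9/5)sin x
image of sin x: -(9/5)cos x + (27/5)sin x
image of cos 2x: (444/25)cos 2x - (42/25)sin 2x
image of sin 2x: (42/25)cos 2x + (444/25)sin 2x
image of cos 3x: (3771/125)cos 3x - (1053/125)sin 3x
image of sin 3x: (1053/125)cos 3x + (3771/125)sin 3x
each image's coordinates form column j of the matrix

the matrix is [[0, 0, 0, 0, 0, 0, 0]; [0, 27/5, -9/5, 0, 0, 0, 0]; [0, 9/5, 27/5, 0, 0, 0, 0]; [0, 0, 0, 444/25, 42/25, 0, 0]; [0, 0, 0, -42/25, 444/25, 0, 0]; [0, 0, 0, 0, 0, 3771/125, 1053/125]; [0, 0, 0, 0, 0, -1053/125, 3771/125]] (rows listed top to bottom)


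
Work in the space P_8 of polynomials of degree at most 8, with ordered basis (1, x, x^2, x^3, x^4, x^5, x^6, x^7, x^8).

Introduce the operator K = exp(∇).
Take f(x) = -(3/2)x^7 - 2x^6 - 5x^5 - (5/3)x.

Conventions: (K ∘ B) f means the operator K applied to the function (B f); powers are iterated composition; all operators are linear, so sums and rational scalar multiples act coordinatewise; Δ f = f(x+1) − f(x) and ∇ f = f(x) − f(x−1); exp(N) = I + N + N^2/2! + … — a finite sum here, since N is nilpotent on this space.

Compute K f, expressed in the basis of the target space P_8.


the image equals g(x) = -(3/2)x^7 - (25/2)x^6 - 17x^5 + (55/2)x^4 - (25/2)x^3 - 43x^2 + (263/6)x - 43/6

order-1 term: -(21/2)x^6 + (39/2)x^5 - (95/2)x^4 + (125/2)x^3 - (103/2)x^2 + (47/2)x - 37/6
order-2 term: -(63/2)x^5 + (255/2)x^4 - (595/2)x^3 + (825/2)x^2 - (641/2)x + 215/2
order-3 term: -(105/2)x^4 + 275x^3 - (1315/2)x^2 + 795x - 793/2
order-4 term: -(105/2)x^3 + 285x^2 - (1175/2)x + 445
order-5 term: -(63/2)x^2 + (291/2)x - 185
order-6 term: -(21/2)x + 59/2
order-7 term: -3/2
the series for exp(∇) f terminates at order 7
exp(∇) f = -(3/2)x^7 - (25/2)x^6 - 17x^5 + (55/2)x^4 - (25/2)x^3 - 43x^2 + (263/6)x - 43/6


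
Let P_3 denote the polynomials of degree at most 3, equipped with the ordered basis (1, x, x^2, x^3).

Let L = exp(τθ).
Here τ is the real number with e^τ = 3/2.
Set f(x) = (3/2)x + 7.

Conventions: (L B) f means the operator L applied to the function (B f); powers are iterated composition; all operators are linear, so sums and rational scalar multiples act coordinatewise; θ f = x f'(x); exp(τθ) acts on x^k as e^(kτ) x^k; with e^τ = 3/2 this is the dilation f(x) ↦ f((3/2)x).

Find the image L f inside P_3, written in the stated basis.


exp(τθ) x^k = e^(kτ) x^k; with e^τ = 3/2 this sends x^k to (3/2)^k x^k
x ↦ 3/2 x
applying this coordinatewise to f: exp(τθ) f = (9/4)x + 7

the result is g(x) = (9/4)x + 7


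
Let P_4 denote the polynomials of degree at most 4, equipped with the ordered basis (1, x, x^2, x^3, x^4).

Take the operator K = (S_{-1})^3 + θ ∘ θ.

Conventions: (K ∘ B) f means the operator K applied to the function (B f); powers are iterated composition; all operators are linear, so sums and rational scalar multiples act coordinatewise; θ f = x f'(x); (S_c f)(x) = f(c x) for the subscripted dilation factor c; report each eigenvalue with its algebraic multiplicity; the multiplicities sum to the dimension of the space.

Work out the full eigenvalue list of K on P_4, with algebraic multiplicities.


image of 1: 1
image of x: 0
image of x^2: 5x^2
image of x^3: 8x^3
image of x^4: 17x^4
the matrix is upper triangular; its diagonal is (1, 0, 5, 8, 17)
for a triangular matrix the eigenvalues are the diagonal entries, with algebraic multiplicity their repetition count

λ = 0 (multiplicity 1), λ = 1 (multiplicity 1), λ = 5 (multiplicity 1), λ = 8 (multiplicity 1), λ = 17 (multiplicity 1)


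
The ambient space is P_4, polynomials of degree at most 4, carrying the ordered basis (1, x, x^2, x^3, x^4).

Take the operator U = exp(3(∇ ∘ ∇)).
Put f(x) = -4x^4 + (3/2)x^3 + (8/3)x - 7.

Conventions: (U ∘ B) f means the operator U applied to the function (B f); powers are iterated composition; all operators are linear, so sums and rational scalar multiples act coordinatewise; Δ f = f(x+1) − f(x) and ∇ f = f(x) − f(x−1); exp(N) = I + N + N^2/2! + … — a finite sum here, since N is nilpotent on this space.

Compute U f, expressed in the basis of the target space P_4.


the image equals g(x) = -4x^4 + (3/2)x^3 - 144x^2 + (953/3)x - 634

order-1 term: -144x^2 + 315x - 195
order-2 term: -432
the series for exp(3(∇ ∘ ∇)) f terminates at order 2
exp(3(∇ ∘ ∇)) f = -4x^4 + (3/2)x^3 - 144x^2 + (953/3)x - 634


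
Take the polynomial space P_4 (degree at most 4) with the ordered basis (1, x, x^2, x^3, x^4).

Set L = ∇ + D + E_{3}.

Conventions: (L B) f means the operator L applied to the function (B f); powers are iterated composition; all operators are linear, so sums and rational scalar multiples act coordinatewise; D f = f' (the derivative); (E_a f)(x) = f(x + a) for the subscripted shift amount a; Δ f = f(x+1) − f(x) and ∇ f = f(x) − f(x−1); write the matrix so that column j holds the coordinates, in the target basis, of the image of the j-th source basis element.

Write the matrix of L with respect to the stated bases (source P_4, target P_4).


image of 1: 1
image of x: x + 5
image of x^2: x^2 + 10x + 8
image of x^3: x^3 + 15x^2 + 24x + 28
image of x^4: x^4 + 20x^3 + 48x^2 + 112x + 80
each image's coordinates form column j of the matrix

the matrix is [[1, 5, 8, 28, 80]; [0, 1, 10, 24, 112]; [0, 0, 1, 15, 48]; [0, 0, 0, 1, 20]; [0, 0, 0, 0, 1]] (rows listed top to bottom)


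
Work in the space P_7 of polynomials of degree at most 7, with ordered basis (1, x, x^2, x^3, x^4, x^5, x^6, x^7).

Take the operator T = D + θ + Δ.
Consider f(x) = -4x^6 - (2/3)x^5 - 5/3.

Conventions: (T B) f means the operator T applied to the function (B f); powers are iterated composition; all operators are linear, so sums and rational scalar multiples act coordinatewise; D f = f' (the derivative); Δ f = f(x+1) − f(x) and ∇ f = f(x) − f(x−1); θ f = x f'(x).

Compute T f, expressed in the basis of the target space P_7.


D f = -24x^5 - (10/3)x^4
θ f = -24x^6 - (10/3)x^5
Δ f = -24x^5 - (190/3)x^4 - (260/3)x^3 - (200/3)x^2 - (82/3)x - 14/3
(D + θ + Δ) f = -24x^6 - (154/3)x^5 - (200/3)x^4 - (260/3)x^3 - (200/3)x^2 - (82/3)x - 14/3

g(x) = -24x^6 - (154/3)x^5 - (200/3)x^4 - (260/3)x^3 - (200/3)x^2 - (82/3)x - 14/3


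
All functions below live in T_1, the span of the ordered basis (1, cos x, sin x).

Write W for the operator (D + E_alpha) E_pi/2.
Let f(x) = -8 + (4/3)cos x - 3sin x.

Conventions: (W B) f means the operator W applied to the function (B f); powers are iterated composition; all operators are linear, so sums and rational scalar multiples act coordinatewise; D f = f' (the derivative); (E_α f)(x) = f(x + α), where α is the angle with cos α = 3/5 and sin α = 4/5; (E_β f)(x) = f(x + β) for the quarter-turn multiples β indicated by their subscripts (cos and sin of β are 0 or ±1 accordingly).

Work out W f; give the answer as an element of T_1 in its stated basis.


the result is g(x) = -8 - (21/5)cos x + (23/5)sin x

E_pi/2 f = -8 - 3cos x - (4/3)sin x
D E_pi/2 f = -(4/3)cos x + 3sin x
E_alpha E_pi/2 f = -8 - (43/15)cos x + (8/5)sin x
(D + E_alpha) E_pi/2 f = -8 - (21/5)cos x + (23/5)sin x


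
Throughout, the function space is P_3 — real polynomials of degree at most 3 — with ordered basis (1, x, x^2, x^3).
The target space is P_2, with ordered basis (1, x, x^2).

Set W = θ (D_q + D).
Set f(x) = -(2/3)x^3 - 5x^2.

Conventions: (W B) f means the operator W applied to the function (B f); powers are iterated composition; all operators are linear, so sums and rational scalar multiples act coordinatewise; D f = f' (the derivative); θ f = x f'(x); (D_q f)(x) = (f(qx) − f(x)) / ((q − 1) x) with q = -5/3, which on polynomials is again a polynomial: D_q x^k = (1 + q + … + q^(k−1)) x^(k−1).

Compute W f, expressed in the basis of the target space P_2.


D_q f = -(38/27)x^2 + (10/3)x
D f = -2x^2 - 10x
(D_q + D) f = -(92/27)x^2 - (20/3)x
θ (D_q + D) f = -(184/27)x^2 - (20/3)x

the image equals g(x) = -(184/27)x^2 - (20/3)x


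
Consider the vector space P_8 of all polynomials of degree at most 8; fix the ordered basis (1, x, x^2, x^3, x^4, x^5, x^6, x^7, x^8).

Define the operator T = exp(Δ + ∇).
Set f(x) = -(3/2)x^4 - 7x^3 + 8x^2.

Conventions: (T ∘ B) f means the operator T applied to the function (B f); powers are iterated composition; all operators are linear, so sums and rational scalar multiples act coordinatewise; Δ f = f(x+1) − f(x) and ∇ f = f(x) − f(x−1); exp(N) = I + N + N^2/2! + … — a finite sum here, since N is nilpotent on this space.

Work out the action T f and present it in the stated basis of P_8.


the image equals g(x) = -(3/2)x^4 - 19x^3 - 70x^2 - 112x - 86

order-1 term: -12x^3 - 42x^2 + 20x - 14
order-2 term: -36x^2 - 84x + 8
order-3 term: -48x - 56
order-4 term: -24
the series for exp(Δ + ∇) f terminates at order 4
exp(Δ + ∇) f = -(3/2)x^4 - 19x^3 - 70x^2 - 112x - 86


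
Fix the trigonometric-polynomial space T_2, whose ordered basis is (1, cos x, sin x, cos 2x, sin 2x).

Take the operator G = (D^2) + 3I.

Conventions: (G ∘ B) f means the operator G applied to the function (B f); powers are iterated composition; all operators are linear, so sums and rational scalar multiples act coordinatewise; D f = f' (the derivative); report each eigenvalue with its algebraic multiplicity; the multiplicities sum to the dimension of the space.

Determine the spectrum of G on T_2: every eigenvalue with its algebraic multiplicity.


λ = -1 (multiplicity 2), λ = 2 (multiplicity 2), λ = 3 (multiplicity 1)

image of 1: 3
image of cos x: 2cos x
image of sin x: 2sin x
image of cos 2x: -cos 2x
image of sin 2x: -sin 2x
the matrix is diagonal; its diagonal is (3, 2, 2, -1, -1)
for a triangular matrix the eigenvalues are the diagonal entries, with algebraic multiplicity their repetition count


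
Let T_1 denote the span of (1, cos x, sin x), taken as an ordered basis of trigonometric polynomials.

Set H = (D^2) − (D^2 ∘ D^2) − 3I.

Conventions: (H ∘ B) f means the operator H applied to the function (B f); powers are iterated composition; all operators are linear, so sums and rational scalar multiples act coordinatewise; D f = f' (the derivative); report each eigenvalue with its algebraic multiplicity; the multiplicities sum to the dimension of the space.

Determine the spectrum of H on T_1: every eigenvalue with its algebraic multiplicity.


image of 1: -3
image of cos x: -5cos x
image of sin x: -5sin x
the matrix is diagonal; its diagonal is (-3, -5, -5)
for a triangular matrix the eigenvalues are the diagonal entries, with algebraic multiplicity their repetition count

λ = -5 (multiplicity 2), λ = -3 (multiplicity 1)


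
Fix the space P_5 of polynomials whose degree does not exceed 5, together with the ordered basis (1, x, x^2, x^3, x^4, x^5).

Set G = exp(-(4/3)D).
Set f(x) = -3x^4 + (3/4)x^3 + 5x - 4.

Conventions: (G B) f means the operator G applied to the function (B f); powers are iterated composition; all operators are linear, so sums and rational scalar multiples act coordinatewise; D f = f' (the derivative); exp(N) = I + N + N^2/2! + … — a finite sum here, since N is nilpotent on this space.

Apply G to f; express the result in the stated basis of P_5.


order-1 term: 16x^3 - 3x^2 - 20/3
order-2 term: -32x^2 + 4x
order-3 term: (256/9)x - 16/9
order-4 term: -256/27
the series for exp(-(4/3)D) f terminates at order 4
exp(-(4/3)D) f = -3x^4 + (67/4)x^3 - 35x^2 + (337/9)x - 592/27

g(x) = -3x^4 + (67/4)x^3 - 35x^2 + (337/9)x - 592/27


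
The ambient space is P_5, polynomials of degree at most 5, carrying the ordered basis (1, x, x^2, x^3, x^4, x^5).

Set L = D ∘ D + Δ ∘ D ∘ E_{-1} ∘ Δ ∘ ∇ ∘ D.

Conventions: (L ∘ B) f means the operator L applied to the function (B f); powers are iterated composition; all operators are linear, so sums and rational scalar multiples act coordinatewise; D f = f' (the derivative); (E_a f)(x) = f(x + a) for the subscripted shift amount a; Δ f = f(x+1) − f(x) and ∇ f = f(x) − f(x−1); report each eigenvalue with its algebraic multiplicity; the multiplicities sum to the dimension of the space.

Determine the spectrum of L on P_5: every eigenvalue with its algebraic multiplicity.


λ = 0 (multiplicity 6)

image of 1: 0
image of x: 0
image of x^2: 2
image of x^3: 6x
image of x^4: 12x^2
image of x^5: 20x^3 + 120
the matrix is upper triangular; its diagonal is (0, 0, 0, 0, 0, 0)
for a triangular matrix the eigenvalues are the diagonal entries, with algebraic multiplicity their repetition count


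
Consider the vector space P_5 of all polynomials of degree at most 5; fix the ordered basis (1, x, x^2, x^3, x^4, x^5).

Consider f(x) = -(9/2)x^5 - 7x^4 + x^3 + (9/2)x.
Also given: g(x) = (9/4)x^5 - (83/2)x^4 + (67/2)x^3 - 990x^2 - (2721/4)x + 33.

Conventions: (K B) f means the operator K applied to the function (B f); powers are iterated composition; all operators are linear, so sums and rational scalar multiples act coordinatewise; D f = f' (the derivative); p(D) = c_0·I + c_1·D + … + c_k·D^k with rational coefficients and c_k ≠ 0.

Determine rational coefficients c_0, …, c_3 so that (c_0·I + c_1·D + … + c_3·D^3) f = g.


c_0 = -1/2, c_1 = 2, c_2 = -1, c_3 = 4

D^0 f = -(9/2)x^5 - 7x^4 + x^3 + (9/2)x
D^1 f = -(45/2)x^4 - 28x^3 + 3x^2 + 9/2
D^2 f = -90x^3 - 84x^2 + 6x
D^3 f = -270x^2 - 168x + 6
matching coefficients of g against c_0 f + c_1 Df + … from the top degree down determines the c_i
solution: c_0 = -1/2, c_1 = 2, c_2 = -1, c_3 = 4


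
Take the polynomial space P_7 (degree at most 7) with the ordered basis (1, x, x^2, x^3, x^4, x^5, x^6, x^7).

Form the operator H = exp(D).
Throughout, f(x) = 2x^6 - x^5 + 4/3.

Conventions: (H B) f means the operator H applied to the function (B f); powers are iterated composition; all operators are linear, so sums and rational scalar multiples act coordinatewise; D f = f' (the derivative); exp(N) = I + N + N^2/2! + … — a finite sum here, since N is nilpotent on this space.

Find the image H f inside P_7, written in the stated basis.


g(x) = 2x^6 + 11x^5 + 25x^4 + 30x^3 + 20x^2 + 7x + 7/3

order-1 term: 12x^5 - 5x^4
order-2 term: 30x^4 - 10x^3
order-3 term: 40x^3 - 10x^2
order-4 term: 30x^2 - 5x
order-5 term: 12x - 1
order-6 term: 2
the series for exp(D) f terminates at order 6
exp(D) f = 2x^6 + 11x^5 + 25x^4 + 30x^3 + 20x^2 + 7x + 7/3


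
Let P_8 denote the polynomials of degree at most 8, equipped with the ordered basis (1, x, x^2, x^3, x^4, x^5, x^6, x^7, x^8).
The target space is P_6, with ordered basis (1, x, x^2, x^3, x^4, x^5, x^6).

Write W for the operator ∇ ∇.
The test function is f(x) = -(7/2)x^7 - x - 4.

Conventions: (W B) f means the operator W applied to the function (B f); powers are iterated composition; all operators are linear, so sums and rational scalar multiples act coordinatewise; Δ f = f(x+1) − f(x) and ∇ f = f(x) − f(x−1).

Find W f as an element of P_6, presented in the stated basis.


∇ f = -(49/2)x^6 + (147/2)x^5 - (245/2)x^4 + (245/2)x^3 - (147/2)x^2 + (49/2)x - 9/2
∇ ∇ f = -147x^5 + 735x^4 - 1715x^3 + 2205x^2 - 1519x + 441

g(x) = -147x^5 + 735x^4 - 1715x^3 + 2205x^2 - 1519x + 441


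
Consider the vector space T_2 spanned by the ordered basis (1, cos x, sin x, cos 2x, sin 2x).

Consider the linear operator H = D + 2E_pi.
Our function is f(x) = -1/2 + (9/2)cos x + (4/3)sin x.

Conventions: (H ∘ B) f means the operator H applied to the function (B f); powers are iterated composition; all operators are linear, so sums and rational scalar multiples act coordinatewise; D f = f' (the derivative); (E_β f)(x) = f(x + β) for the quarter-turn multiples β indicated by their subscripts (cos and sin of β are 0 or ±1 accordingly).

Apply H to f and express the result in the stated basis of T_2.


the image equals g(x) = -1 - (23/3)cos x - (43/6)sin x

D f = (4/3)cos x - (9/2)sin x
E_pi f = -1/2 - (9/2)cos x - (4/3)sin x
(2E_pi) f = -1 - 9cos x - (8/3)sin x
(D + 2E_pi) f = -1 - (23/3)cos x - (43/6)sin x


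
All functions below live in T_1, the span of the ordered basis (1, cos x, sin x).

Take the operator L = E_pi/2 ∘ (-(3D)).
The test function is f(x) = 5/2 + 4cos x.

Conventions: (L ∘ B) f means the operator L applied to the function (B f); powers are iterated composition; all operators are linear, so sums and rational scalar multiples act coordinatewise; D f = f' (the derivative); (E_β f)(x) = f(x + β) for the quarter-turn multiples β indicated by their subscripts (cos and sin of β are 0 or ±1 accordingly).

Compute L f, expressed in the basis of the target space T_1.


the result is g(x) = 12cos x

D f = -4sin x
(3D) f = -12sin x
(-(3D)) f = 12sin x
E_pi/2 (-(3D)) f = 12cos x


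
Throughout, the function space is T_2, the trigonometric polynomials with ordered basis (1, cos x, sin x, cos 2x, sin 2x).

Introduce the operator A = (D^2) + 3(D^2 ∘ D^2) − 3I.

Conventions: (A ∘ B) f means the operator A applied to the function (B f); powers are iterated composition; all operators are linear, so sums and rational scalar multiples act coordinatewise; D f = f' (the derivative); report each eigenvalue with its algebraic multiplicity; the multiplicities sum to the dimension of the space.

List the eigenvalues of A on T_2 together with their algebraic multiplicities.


λ = -3 (multiplicity 1), λ = -1 (multiplicity 2), λ = 41 (multiplicity 2)

image of 1: -3
image of cos x: -cos x
image of sin x: -sin x
image of cos 2x: 41cos 2x
image of sin 2x: 41sin 2x
the matrix is diagonal; its diagonal is (-3, -1, -1, 41, 41)
for a triangular matrix the eigenvalues are the diagonal entries, with algebraic multiplicity their repetition count


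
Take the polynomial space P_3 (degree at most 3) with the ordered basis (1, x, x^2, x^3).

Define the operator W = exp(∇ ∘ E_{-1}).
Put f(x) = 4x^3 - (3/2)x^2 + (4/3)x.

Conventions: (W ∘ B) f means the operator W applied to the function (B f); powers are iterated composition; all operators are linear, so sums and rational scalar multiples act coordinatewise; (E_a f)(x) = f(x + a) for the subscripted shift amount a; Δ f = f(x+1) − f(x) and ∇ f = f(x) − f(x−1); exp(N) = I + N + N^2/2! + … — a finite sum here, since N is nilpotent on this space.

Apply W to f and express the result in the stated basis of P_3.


order-1 term: 12x^2 - 39x + 203/6
order-2 term: 12x - 75/2
order-3 term: 4
the series for exp(∇ ∘ E_{-1}) f terminates at order 3
exp(∇ ∘ E_{-1}) f = 4x^3 + (21/2)x^2 - (77/3)x + 1/3

g(x) = 4x^3 + (21/2)x^2 - (77/3)x + 1/3


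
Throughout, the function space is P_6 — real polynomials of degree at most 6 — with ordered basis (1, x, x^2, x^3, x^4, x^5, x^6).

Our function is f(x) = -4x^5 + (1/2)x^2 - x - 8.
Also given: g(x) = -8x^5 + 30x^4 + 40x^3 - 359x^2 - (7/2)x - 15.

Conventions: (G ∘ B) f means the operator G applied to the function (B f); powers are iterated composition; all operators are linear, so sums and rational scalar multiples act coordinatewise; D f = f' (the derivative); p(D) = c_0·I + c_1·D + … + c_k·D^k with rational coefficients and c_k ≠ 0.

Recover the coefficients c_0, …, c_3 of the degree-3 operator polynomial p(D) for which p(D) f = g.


D^0 f = -4x^5 + (1/2)x^2 - x - 8
D^1 f = -20x^4 + x - 1
D^2 f = -80x^3 + 1
D^3 f = -240x^2
matching coefficients of g against c_0 f + c_1 Df + … from the top degree down determines the c_i
solution: c_0 = 2, c_1 = -3/2, c_2 = -1/2, c_3 = 3/2

p(D) = 2·I − (3/2)·D − (1/2)·D^2 + (3/2)·D^3, i.e. c_0 = 2, c_1 = -3/2, c_2 = -1/2, c_3 = 3/2


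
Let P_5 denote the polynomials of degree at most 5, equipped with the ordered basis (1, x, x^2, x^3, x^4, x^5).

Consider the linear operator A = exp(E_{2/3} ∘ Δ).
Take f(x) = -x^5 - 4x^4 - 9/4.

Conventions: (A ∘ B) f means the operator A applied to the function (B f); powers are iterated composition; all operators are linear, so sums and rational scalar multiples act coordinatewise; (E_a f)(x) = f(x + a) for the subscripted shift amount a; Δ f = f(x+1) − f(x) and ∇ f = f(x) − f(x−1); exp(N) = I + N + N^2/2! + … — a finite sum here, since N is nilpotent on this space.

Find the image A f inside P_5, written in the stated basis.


order-1 term: -5x^4 - (118/3)x^3 - (298/3)x^2 - (2887/27)x - 3467/81
order-2 term: -10x^3 - 94x^2 - (841/3)x - 7381/27
order-3 term: -10x^2 - 86x - 181
order-4 term: -5x - 82/3
order-5 term: -1
the series for exp(E_{2/3} ∘ Δ) f terminates at order 5
exp(E_{2/3} ∘ Δ) f = -x^5 - 9x^4 - (148/3)x^3 - (610/3)x^2 - (12913/27)x - 170993/324

g(x) = -x^5 - 9x^4 - (148/3)x^3 - (610/3)x^2 - (12913/27)x - 170993/324


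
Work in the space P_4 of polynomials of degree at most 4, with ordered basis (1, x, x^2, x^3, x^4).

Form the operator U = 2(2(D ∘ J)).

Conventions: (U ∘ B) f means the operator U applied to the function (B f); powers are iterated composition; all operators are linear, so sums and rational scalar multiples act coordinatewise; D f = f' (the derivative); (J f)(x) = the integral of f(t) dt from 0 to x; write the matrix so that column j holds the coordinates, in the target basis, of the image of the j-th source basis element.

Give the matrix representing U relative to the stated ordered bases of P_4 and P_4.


image of 1: 4
image of x: 4x
image of x^2: 4x^2
image of x^3: 4x^3
image of x^4: 4x^4
each image's coordinates form column j of the matrix

the matrix is [[4, 0, 0, 0, 0]; [0, 4, 0, 0, 0]; [0, 0, 4, 0, 0]; [0, 0, 0, 4, 0]; [0, 0, 0, 0, 4]] (rows listed top to bottom)


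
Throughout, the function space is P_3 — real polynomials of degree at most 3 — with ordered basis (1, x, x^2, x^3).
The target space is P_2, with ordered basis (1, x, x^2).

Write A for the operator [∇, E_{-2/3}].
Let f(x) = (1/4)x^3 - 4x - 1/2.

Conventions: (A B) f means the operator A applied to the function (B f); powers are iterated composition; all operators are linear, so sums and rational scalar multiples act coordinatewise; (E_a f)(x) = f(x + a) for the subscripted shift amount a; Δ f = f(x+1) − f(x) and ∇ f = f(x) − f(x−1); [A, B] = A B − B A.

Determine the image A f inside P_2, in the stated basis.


the result is g(x) = 0

E_{-2/3} f = (1/4)x^3 - (1/2)x^2 - (11/3)x + 113/54
∇ E_{-2/3} f = (3/4)x^2 - (7/4)x - 35/12
∇ f = (3/4)x^2 - (3/4)x - 15/4
E_{-2/3} ∇ f = (3/4)x^2 - (7/4)x - 35/12
[∇, E_{-2/3}] f = 0


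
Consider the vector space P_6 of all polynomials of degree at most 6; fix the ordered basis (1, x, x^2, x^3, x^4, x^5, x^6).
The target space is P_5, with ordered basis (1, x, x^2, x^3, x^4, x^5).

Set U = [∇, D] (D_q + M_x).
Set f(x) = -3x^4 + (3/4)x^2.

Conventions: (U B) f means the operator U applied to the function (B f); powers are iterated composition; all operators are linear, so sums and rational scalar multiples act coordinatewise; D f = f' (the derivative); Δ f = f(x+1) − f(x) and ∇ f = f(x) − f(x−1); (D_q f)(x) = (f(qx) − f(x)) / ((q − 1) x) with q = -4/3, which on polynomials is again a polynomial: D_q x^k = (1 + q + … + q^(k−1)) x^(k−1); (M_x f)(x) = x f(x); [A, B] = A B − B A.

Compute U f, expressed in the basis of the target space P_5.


D_q f = (25/9)x^3 - (1/4)x
M_x f = -3x^5 + (3/4)x^3
(D_q + M_x) f = -3x^5 + (127/36)x^3 - (1/4)x
D (D_q + M_x) f = -15x^4 + (127/12)x^2 - 1/4
∇ D (D_q + M_x) f = -60x^3 + 90x^2 - (233/6)x + 53/12
∇ (D_q + M_x) f = -15x^4 + 30x^3 - (233/12)x^2 + (53/12)x + 5/18
D ∇ (D_q + M_x) f = -60x^3 + 90x^2 - (233/6)x + 53/12
[∇, D] (D_q + M_x) f = 0

the image equals g(x) = 0


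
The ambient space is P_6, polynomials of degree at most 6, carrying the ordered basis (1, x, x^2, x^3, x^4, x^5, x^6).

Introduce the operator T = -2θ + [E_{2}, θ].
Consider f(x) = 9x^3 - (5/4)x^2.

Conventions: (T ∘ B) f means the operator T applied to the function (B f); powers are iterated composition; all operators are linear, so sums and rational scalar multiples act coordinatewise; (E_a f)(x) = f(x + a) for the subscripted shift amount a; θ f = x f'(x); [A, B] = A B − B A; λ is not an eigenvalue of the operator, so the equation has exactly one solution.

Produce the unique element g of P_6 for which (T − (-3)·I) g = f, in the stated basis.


the image equals g(x) = -3x^3 - (67/4)x^2 + 139x - 24

write g with unknown coordinates in the stated basis and equate coefficients in (T − (-3)·I) g = f
solving from the highest basis element down gives g = -3x^3 - (67/4)x^2 + 139x - 24
check: T g = 18x^3 + 49x^2 - 417x + 72
so T g − (-3)·g = 9x^3 - (5/4)x^2 = f ✓


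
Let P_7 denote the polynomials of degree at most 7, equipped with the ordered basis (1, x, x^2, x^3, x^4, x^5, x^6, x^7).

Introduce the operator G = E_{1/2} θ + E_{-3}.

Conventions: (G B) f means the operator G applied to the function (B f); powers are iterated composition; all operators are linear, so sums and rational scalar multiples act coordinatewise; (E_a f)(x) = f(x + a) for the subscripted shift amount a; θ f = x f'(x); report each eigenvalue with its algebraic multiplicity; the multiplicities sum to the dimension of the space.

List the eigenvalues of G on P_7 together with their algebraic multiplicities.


image of 1: 1
image of x: 2x - 5/2
image of x^2: 3x^2 - 4x + 19/2
image of x^3: 4x^3 - (9/2)x^2 + (117/4)x - 213/8
image of x^4: 5x^4 - 4x^3 + 60x^2 - 106x + 325/4
image of x^5: 6x^5 - (5/2)x^4 + (205/2)x^3 - (1055/4)x^2 + (6505/16)x - 7771/32
image of x^6: 7x^6 + (315/2)x^4 - 525x^3 + (9765/8)x^2 - (11655/8)x + 23331/32
image of x^7: 8x^7 + (7/2)x^6 + (903/4)x^5 - (7315/8)x^4 + (45605/16)x^3 - (163149/32)x^2 + (326641/64)x - 279929/128
the matrix is upper triangular; its diagonal is (1, 2, 3, 4, 5, 6, 7, 8)
for a triangular matrix the eigenvalues are the diagonal entries, with algebraic multiplicity their repetition count

λ = 1 (multiplicity 1), λ = 2 (multiplicity 1), λ = 3 (multiplicity 1), λ = 4 (multiplicity 1), λ = 5 (multiplicity 1), λ = 6 (multiplicity 1), λ = 7 (multiplicity 1), λ = 8 (multiplicity 1)


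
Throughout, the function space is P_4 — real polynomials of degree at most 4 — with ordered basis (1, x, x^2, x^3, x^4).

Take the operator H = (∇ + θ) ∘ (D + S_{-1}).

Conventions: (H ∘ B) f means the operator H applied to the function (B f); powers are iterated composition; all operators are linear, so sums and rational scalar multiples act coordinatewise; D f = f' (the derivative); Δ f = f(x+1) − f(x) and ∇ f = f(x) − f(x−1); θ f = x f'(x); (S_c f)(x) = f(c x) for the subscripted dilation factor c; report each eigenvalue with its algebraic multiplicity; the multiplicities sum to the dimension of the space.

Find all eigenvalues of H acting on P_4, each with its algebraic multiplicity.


λ = -3 (multiplicity 1), λ = -1 (multiplicity 1), λ = 0 (multiplicity 1), λ = 2 (multiplicity 1), λ = 4 (multiplicity 1)

image of 1: 0
image of x: -x - 1
image of x^2: 2x^2 + 4x + 1
image of x^3: -3x^3 + 3x^2 + 9x - 4
image of x^4: 4x^4 + 16x^3 + 6x^2 - 8x + 3
the matrix is upper triangular; its diagonal is (0, -1, 2, -3, 4)
for a triangular matrix the eigenvalues are the diagonal entries, with algebraic multiplicity their repetition count
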